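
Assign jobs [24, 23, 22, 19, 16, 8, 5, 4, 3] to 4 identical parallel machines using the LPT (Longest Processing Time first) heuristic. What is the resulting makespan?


Jobs (LPT sorted): [24, 23, 22, 19, 16, 8, 5, 4, 3]
Machines: 4
  J=24 → Machine 1 (load: 0+24=24)
  J=23 → Machine 2 (load: 0+23=23)
  J=22 → Machine 3 (load: 0+22=22)
  J=19 → Machine 4 (load: 0+19=19)
  J=16 → Machine 4 (load: 19+16=35)
  J=8 → Machine 3 (load: 22+8=30)
  J=5 → Machine 2 (load: 23+5=28)
  J=4 → Machine 1 (load: 24+4=28)
  J=3 → Machine 1 (load: 28+3=31)
Machine loads: [31, 28, 30, 35]
Makespan = max = 35 time units


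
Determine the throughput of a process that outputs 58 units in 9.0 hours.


Throughput = units / time
= 58 / 9.0
= 6.4 units/hour


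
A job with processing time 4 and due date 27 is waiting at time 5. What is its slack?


Slack = due - current_time - processing
= 27 - 5 - 4
= 18


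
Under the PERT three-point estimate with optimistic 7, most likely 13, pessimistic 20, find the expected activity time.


te = (o + 4m + p) / 6
= (7 + 4×13 + 20) / 6
= (7 + 52 + 20) / 6
= 79 / 6
= 13.17


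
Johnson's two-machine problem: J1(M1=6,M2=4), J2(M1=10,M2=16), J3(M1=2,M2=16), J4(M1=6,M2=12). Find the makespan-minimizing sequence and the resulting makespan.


Johnson's rule:
Group 1 (M1≤M2, sort by M1): ['J3', 'J4', 'J2']
Group 2 (M1>M2, sort desc M2): ['J1']
Sequence: J3 → J4 → J2 → J1
Makespan calculation:
  J3: M1 done=2, M2 done=18
  J4: M1 done=8, M2 done=30
  J2: M1 done=18, M2 done=46
  J1: M1 done=24, M2 done=50
= Sequence: J3 → J4 → J2 → J1, Makespan: 50


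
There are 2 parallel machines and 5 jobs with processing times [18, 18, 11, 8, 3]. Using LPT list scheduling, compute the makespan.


Jobs (LPT sorted): [18, 18, 11, 8, 3]
Machines: 2
  J=18 → Machine 1 (load: 0+18=18)
  J=18 → Machine 2 (load: 0+18=18)
  J=11 → Machine 1 (load: 18+11=29)
  J=8 → Machine 2 (load: 18+8=26)
  J=3 → Machine 2 (load: 26+3=29)
Machine loads: [29, 29]
Makespan = max = 29 time units


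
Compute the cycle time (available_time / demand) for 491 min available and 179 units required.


Cycle time = available time / demand
= 491 / 179
= 2.74 min/unit


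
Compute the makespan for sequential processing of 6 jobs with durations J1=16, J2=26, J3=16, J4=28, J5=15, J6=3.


Sequential makespan: sum all processing times
= 16 + 26 + 16 + 28 + 15 + 3
= 104 time units


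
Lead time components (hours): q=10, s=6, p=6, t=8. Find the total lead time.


Lead time = queue + setup + processing + transit
= 10 + 6 + 6 + 8
= 30 hours


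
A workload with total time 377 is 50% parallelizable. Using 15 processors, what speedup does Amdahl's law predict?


Amdahl's law: T_p = T × ((1-p) + p/N)
= 377 × ((1-0.5) + 0.5/15)
= 377 × (0.50 + 0.0333)
= 377 × 0.5333
= 201.07
Speedup = 377/201.07
= 1.88×


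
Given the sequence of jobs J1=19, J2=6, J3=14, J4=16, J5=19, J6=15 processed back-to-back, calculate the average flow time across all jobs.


Completion times:
  J1: completes at 19
  J2: completes at 25
  J3: completes at 39
  J4: completes at 55
  J5: completes at 74
  J6: completes at 89
Sum = 301
Average = 301/6
= 50.17


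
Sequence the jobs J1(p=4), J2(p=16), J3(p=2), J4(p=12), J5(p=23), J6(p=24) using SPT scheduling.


SPT: sort by shortest processing time
  J3: p=2
  J1: p=4
  J4: p=12
  J2: p=16
  J5: p=23
  J6: p=24
Order: J3 → J1 → J4 → J2 → J5 → J6


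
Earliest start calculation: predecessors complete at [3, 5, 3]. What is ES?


ES = max of all predecessor completion times
Predecessors: [3, 5, 3]
ES = max(3, 5, 3)
= 5


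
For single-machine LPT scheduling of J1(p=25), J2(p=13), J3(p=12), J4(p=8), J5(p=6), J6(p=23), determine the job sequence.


LPT: sort by longest processing time first
  J1: p=25
  J6: p=23
  J2: p=13
  J3: p=12
  J4: p=8
  J5: p=6
Order: J1 → J6 → J2 → J3 → J4 → J5


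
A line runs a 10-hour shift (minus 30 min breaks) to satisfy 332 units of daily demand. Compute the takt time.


Available = 10×60 - 30 = 570 min
Takt time = 570 / 332
= 1.72 min/unit


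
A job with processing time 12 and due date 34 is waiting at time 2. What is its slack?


Slack = due - current_time - processing
= 34 - 2 - 12
= 20


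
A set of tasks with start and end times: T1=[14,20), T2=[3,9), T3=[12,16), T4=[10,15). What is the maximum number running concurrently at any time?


Check each time point for overlaps:
  t=14: 3 tasks active (T1, T3, T4)
Max concurrent = 3


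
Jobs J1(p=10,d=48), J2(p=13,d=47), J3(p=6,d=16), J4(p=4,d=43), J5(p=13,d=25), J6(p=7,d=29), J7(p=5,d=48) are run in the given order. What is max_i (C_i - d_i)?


Lateness per job (L = C - d):
  J1: C=10, d=48, L=-38
  J2: C=23, d=47, L=-24
  J3: C=29, d=16, L=13
  J4: C=33, d=43, L=-10
  J5: C=46, d=25, L=21
  J6: C=53, d=29, L=24
  J7: C=58, d=48, L=10
Lmax = max(-38, -24, 13, -10, 21, 24, 10)
= 24


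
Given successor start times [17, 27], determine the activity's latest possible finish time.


LF = min of all successor start times
Successors start at: [17, 27]
LF = min(17, 27)
= 17


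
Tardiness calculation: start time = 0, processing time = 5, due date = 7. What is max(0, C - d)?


Completion = start + processing = 0 + 5 = 5
Tardiness = max(0, C - d) = max(0, 5 - 7)
= max(0, -2)
= 0


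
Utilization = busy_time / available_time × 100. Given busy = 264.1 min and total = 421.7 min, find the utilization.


Utilization = busy / total × 100
= 264.1 / 421.7 × 100
= 62.6%


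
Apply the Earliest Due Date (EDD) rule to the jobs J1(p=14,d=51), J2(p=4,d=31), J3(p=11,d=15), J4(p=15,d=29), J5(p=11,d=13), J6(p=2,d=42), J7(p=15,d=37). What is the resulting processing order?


EDD: sort by earliest due date
  J5: d=13, p=11
  J3: d=15, p=11
  J4: d=29, p=15
  J2: d=31, p=4
  J7: d=37, p=15
  J6: d=42, p=2
  J1: d=51, p=14
Order: J5 → J3 → J4 → J2 → J7 → J6 → J1


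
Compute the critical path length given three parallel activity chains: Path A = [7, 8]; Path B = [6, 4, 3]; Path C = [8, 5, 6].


Path A: 7 + 8 = 15
Path B: 6 + 4 + 3 = 13
Path C: 8 + 5 + 6 = 19
Critical path = longest = max(15, 13, 19)
= 19 (Path C)


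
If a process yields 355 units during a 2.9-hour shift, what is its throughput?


Throughput = units / time
= 355 / 2.9
= 122.4 units/hour


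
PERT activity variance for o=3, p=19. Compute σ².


σ² = ((p - o) / 6)² = (p - o)² / 36
= (19 - 3)² / 36
= 16² / 36
= 256 / 36
= 7.1111


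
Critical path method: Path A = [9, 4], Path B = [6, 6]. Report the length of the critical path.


Path A: 9 + 4 = 13
Path B: 6 + 6 = 12
Critical path = longest = max(13, 12)
= 13 (Path A)


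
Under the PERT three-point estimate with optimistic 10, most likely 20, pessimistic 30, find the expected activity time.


te = (o + 4m + p) / 6
= (10 + 4×20 + 30) / 6
= (10 + 80 + 30) / 6
= 120 / 6
= 20.00


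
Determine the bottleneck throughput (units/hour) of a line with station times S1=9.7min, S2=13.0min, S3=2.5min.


Bottleneck = longest station time
Station times: [9.7, 13.0, 2.5]
Max = 13.0 min
Rate = 60 / 13.0
= 4.62 units/hour (bottleneck: 13.0min)


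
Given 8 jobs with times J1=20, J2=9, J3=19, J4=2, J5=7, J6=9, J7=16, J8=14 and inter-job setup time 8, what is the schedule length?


Makespan = Σ processing + (n-1) × setup
= (20 + 9 + 19 + 2 + 7 + 9 + 16 + 14) + (8-1)×8
= 96 + 56
= 152 time units


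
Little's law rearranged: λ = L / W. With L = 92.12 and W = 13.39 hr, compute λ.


Little's law: L = λW → λ = L / W
= 92.12 / 13.39
= 6.88 per hour


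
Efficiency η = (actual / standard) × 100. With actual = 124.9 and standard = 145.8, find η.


Efficiency = (actual / standard) × 100
= (124.9 / 145.8) × 100
= 85.7%


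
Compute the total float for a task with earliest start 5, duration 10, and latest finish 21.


EF = ES + duration = 5 + 10 = 15
LS = LF - duration = 21 - 10 = 11
Total Float = LF - EF = 21 - 15
(or LS - ES = 11 - 5)
= 6


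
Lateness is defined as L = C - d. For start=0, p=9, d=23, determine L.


Completion = 0 + 9 = 9
Lateness = C - d = 9 - 23
= -14


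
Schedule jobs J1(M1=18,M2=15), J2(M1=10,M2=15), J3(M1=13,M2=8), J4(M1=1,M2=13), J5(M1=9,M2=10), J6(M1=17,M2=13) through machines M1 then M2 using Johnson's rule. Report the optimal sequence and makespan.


Johnson's rule:
Group 1 (M1≤M2, sort by M1): ['J4', 'J5', 'J2']
Group 2 (M1>M2, sort desc M2): ['J1', 'J6', 'J3']
Sequence: J4 → J5 → J2 → J1 → J6 → J3
Makespan calculation:
  J4: M1 done=1, M2 done=14
  J5: M1 done=10, M2 done=24
  J2: M1 done=20, M2 done=39
  J1: M1 done=38, M2 done=54
  J6: M1 done=55, M2 done=68
  J3: M1 done=68, M2 done=76
= Sequence: J4 → J5 → J2 → J1 → J6 → J3, Makespan: 76


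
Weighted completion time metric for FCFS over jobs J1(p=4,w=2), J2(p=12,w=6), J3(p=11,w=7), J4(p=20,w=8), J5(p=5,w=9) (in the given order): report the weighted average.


Completion times:
  J1: C=4, w×C=2×4=8
  J2: C=16, w×C=6×16=96
  J3: C=27, w×C=7×27=189
  J4: C=47, w×C=8×47=376
  J5: C=52, w×C=9×52=468
Sum w×C = 1137
Sum w = 32
Weighted avg = 1137/32
= 35.53


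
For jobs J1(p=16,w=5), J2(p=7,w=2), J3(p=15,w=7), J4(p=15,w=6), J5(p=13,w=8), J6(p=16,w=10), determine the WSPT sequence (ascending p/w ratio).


WSPT (Smith's rule): sort by p/w ascending
  J6: p/w = 16/10 = 1.600
  J5: p/w = 13/8 = 1.625
  J3: p/w = 15/7 = 2.143
  J4: p/w = 15/6 = 2.500
  J1: p/w = 16/5 = 3.200
  J2: p/w = 7/2 = 3.500
Order: J6 → J5 → J3 → J4 → J1 → J2


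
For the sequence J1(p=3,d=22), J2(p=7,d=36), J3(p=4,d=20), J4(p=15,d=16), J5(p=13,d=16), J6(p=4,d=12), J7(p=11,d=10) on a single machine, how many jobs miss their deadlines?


Completion vs due date:
  J1: C=3, d=22 → on time
  J2: C=10, d=36 → on time
  J3: C=14, d=20 → on time
  J4: C=29, d=16 → TARDY
  J5: C=42, d=16 → TARDY
  J6: C=46, d=12 → TARDY
  J7: C=57, d=10 → TARDY
Tardy jobs: J4, J5, J6, J7
Count = 4


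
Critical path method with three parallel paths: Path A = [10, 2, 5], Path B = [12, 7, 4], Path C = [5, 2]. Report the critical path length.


Path A: 10 + 2 + 5 = 17
Path B: 12 + 7 + 4 = 23
Path C: 5 + 2 = 7
Critical path = longest = max(17, 23, 7)
= 23 (Path B)


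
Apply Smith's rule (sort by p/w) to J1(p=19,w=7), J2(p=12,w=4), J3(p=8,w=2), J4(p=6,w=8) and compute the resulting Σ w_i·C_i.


WSPT order (by p/w): J4 → J1 → J2 → J3
  J4: C=6, w·C=8×6=48
  J1: C=25, w·C=7×25=175
  J2: C=37, w·C=4×37=148
  J3: C=45, w·C=2×45=90
Σ w·C = 461
= 461


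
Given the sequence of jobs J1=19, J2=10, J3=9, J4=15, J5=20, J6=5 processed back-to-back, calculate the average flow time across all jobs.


Completion times:
  J1: completes at 19
  J2: completes at 29
  J3: completes at 38
  J4: completes at 53
  J5: completes at 73
  J6: completes at 78
Sum = 290
Average = 290/6
= 48.33


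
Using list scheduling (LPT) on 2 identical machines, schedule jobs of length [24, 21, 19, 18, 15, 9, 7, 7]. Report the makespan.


Jobs (LPT sorted): [24, 21, 19, 18, 15, 9, 7, 7]
Machines: 2
  J=24 → Machine 1 (load: 0+24=24)
  J=21 → Machine 2 (load: 0+21=21)
  J=19 → Machine 2 (load: 21+19=40)
  J=18 → Machine 1 (load: 24+18=42)
  J=15 → Machine 2 (load: 40+15=55)
  J=9 → Machine 1 (load: 42+9=51)
  J=7 → Machine 1 (load: 51+7=58)
  J=7 → Machine 2 (load: 55+7=62)
Machine loads: [58, 62]
Makespan = max = 62 time units


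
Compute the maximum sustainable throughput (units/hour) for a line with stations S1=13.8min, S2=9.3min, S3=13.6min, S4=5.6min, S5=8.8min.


Bottleneck = longest station time
Station times: [13.8, 9.3, 13.6, 5.6, 8.8]
Max = 13.8 min
Rate = 60 / 13.8
= 4.35 units/hour (bottleneck: 13.8min)


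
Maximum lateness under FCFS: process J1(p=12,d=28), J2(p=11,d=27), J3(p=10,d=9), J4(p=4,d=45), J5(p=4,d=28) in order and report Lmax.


Lateness per job (L = C - d):
  J1: C=12, d=28, L=-16
  J2: C=23, d=27, L=-4
  J3: C=33, d=9, L=24
  J4: C=37, d=45, L=-8
  J5: C=41, d=28, L=13
Lmax = max(-16, -4, 24, -8, 13)
= 24


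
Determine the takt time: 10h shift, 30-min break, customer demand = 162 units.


Available = 10×60 - 30 = 570 min
Takt time = 570 / 162
= 3.52 min/unit


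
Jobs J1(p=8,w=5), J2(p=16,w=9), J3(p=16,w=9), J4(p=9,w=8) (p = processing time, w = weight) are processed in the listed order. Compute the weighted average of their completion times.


Completion times:
  J1: C=8, w×C=5×8=40
  J2: C=24, w×C=9×24=216
  J3: C=40, w×C=9×40=360
  J4: C=49, w×C=8×49=392
Sum w×C = 1008
Sum w = 31
Weighted avg = 1008/31
= 32.52


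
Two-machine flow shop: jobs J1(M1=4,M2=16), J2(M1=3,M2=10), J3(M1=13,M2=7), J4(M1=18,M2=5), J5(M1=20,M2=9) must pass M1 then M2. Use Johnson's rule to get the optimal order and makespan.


Johnson's rule:
Group 1 (M1≤M2, sort by M1): ['J2', 'J1']
Group 2 (M1>M2, sort desc M2): ['J5', 'J3', 'J4']
Sequence: J2 → J1 → J5 → J3 → J4
Makespan calculation:
  J2: M1 done=3, M2 done=13
  J1: M1 done=7, M2 done=29
  J5: M1 done=27, M2 done=38
  J3: M1 done=40, M2 done=47
  J4: M1 done=58, M2 done=63
= Sequence: J2 → J1 → J5 → J3 → J4, Makespan: 63


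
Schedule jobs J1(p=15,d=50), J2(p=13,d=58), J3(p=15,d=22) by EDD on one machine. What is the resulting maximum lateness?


EDD order: J3 → J1 → J2
Completion and lateness:
  J3: C=15, d=22, L=15-22=-7
  J1: C=30, d=50, L=30-50=-20
  J2: C=43, d=58, L=43-58=-15
Lmax = max(-7, -20, -15)
= -7


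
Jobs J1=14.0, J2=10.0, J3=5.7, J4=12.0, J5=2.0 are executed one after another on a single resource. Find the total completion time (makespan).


Sequential makespan: sum all processing times
= 14.0 + 10.0 + 5.7 + 12.0 + 2.0
= 43.7 time units


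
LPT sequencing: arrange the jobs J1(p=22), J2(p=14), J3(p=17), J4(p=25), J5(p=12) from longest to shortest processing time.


LPT: sort by longest processing time first
  J4: p=25
  J1: p=22
  J3: p=17
  J2: p=14
  J5: p=12
Order: J4 → J1 → J3 → J2 → J5


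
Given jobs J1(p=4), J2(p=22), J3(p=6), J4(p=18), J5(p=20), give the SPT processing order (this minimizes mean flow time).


SPT: sort by shortest processing time
  J1: p=4
  J3: p=6
  J4: p=18
  J5: p=20
  J2: p=22
Order: J1 → J3 → J4 → J5 → J2


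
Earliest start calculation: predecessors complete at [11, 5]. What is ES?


ES = max of all predecessor completion times
Predecessors: [11, 5]
ES = max(11, 5)
= 11


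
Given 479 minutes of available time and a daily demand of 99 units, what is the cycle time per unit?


Cycle time = available time / demand
= 479 / 99
= 4.84 min/unit


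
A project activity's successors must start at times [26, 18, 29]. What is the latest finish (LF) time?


LF = min of all successor start times
Successors start at: [26, 18, 29]
LF = min(26, 18, 29)
= 18


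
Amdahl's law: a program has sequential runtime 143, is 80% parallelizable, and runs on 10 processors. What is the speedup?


Amdahl's law: T_p = T × ((1-p) + p/N)
= 143 × ((1-0.8) + 0.8/10)
= 143 × (0.20 + 0.0800)
= 143 × 0.2800
= 40.04
Speedup = 143/40.04
= 3.57×


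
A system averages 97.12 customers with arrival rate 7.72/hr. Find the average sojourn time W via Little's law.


Little's law: L = λW → W = L / λ
= 97.12 / 7.72
= 12.58 hours


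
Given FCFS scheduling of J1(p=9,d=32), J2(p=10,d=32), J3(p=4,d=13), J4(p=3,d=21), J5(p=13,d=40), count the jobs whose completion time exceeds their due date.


Completion vs due date:
  J1: C=9, d=32 → on time
  J2: C=19, d=32 → on time
  J3: C=23, d=13 → TARDY
  J4: C=26, d=21 → TARDY
  J5: C=39, d=40 → on time
Tardy jobs: J3, J4
Count = 2


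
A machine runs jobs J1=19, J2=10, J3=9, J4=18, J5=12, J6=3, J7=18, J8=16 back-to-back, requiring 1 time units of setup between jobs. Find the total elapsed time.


Makespan = Σ processing + (n-1) × setup
= (19 + 10 + 9 + 18 + 12 + 3 + 18 + 16) + (8-1)×1
= 105 + 7
= 112 time units


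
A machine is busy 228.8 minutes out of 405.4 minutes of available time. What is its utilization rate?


Utilization = busy / total × 100
= 228.8 / 405.4 × 100
= 56.4%


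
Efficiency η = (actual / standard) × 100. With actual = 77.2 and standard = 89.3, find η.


Efficiency = (actual / standard) × 100
= (77.2 / 89.3) × 100
= 86.5%


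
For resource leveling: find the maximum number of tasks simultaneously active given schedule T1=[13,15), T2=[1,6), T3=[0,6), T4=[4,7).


Check each time point for overlaps:
  t=4: 3 tasks active (T2, T3, T4)
Max concurrent = 3


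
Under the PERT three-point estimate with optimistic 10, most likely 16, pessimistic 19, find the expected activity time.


te = (o + 4m + p) / 6
= (10 + 4×16 + 19) / 6
= (10 + 64 + 19) / 6
= 93 / 6
= 15.50


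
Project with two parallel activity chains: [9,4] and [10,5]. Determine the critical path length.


Path A: 9 + 4 = 13
Path B: 10 + 5 = 15
Critical path = longest = max(13, 15)
= 15 (Path B)


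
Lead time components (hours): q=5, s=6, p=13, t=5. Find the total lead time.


Lead time = queue + setup + processing + transit
= 5 + 6 + 13 + 5
= 29 hours


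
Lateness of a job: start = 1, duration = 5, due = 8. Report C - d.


Completion = 1 + 5 = 6
Lateness = C - d = 6 - 8
= -2


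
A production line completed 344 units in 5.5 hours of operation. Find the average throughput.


Throughput = units / time
= 344 / 5.5
= 62.5 units/hour


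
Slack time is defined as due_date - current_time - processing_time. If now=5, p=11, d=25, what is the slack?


Slack = due - current_time - processing
= 25 - 5 - 11
= 9


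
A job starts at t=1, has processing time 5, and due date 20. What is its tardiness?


Completion = start + processing = 1 + 5 = 6
Tardiness = max(0, C - d) = max(0, 6 - 20)
= max(0, -14)
= 0


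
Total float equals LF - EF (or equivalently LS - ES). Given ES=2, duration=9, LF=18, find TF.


EF = ES + duration = 2 + 9 = 11
LS = LF - duration = 18 - 9 = 9
Total Float = LF - EF = 18 - 11
(or LS - ES = 9 - 2)
= 7


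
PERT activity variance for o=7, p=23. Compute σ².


σ² = ((p - o) / 6)² = (p - o)² / 36
= (23 - 7)² / 36
= 16² / 36
= 256 / 36
= 7.1111


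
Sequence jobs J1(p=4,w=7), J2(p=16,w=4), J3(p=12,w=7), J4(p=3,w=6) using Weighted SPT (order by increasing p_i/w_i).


WSPT (Smith's rule): sort by p/w ascending
  J4: p/w = 3/6 = 0.500
  J1: p/w = 4/7 = 0.571
  J3: p/w = 12/7 = 1.714
  J2: p/w = 16/4 = 4.000
Order: J4 → J1 → J3 → J2


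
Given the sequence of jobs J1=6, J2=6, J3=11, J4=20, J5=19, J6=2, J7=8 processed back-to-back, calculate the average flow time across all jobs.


Completion times:
  J1: completes at 6
  J2: completes at 12
  J3: completes at 23
  J4: completes at 43
  J5: completes at 62
  J6: completes at 64
  J7: completes at 72
Sum = 282
Average = 282/7
= 40.29


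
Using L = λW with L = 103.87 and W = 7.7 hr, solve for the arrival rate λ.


Little's law: L = λW → λ = L / W
= 103.87 / 7.7
= 13.49 per hour


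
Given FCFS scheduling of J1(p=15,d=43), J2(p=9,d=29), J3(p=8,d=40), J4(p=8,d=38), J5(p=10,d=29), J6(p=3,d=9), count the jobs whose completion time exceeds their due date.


Completion vs due date:
  J1: C=15, d=43 → on time
  J2: C=24, d=29 → on time
  J3: C=32, d=40 → on time
  J4: C=40, d=38 → TARDY
  J5: C=50, d=29 → TARDY
  J6: C=53, d=9 → TARDY
Tardy jobs: J4, J5, J6
Count = 3


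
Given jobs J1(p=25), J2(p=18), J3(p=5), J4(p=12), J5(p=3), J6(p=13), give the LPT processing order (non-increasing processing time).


LPT: sort by longest processing time first
  J1: p=25
  J2: p=18
  J6: p=13
  J4: p=12
  J3: p=5
  J5: p=3
Order: J1 → J2 → J6 → J4 → J3 → J5


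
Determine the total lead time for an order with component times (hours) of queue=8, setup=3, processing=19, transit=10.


Lead time = queue + setup + processing + transit
= 8 + 3 + 19 + 10
= 40 hours


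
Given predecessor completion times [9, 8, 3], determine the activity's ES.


ES = max of all predecessor completion times
Predecessors: [9, 8, 3]
ES = max(9, 8, 3)
= 9


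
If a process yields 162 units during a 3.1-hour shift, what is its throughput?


Throughput = units / time
= 162 / 3.1
= 52.3 units/hour


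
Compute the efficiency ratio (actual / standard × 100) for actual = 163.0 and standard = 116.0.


Efficiency = (actual / standard) × 100
= (163.0 / 116.0) × 100
= 140.5%


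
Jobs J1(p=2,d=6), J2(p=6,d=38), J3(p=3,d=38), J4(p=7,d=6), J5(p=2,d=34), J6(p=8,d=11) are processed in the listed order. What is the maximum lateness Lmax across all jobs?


Lateness per job (L = C - d):
  J1: C=2, d=6, L=-4
  J2: C=8, d=38, L=-30
  J3: C=11, d=38, L=-27
  J4: C=18, d=6, L=12
  J5: C=20, d=34, L=-14
  J6: C=28, d=11, L=17
Lmax = max(-4, -30, -27, 12, -14, 17)
= 17


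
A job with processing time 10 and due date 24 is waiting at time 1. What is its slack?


Slack = due - current_time - processing
= 24 - 1 - 10
= 13


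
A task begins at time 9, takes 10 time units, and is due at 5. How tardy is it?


Completion = start + processing = 9 + 10 = 19
Tardiness = max(0, C - d) = max(0, 19 - 5)
= max(0, 14)
= 14


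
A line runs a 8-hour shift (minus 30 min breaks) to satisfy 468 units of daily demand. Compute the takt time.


Available = 8×60 - 30 = 450 min
Takt time = 450 / 468
= 0.96 min/unit


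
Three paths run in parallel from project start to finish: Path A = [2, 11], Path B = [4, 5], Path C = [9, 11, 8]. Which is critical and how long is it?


Path A: 2 + 11 = 13
Path B: 4 + 5 = 9
Path C: 9 + 11 + 8 = 28
Critical path = longest = max(13, 9, 28)
= 28 (Path C)


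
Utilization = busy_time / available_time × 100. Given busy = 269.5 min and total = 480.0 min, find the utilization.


Utilization = busy / total × 100
= 269.5 / 480.0 × 100
= 56.1%


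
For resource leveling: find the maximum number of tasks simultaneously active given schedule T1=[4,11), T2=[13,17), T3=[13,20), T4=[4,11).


Check each time point for overlaps:
  t=4: 2 tasks active (T1, T4)
Max concurrent = 2


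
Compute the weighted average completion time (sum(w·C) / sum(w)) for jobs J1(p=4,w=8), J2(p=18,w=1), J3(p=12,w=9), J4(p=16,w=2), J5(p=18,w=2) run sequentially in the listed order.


Completion times:
  J1: C=4, w×C=8×4=32
  J2: C=22, w×C=1×22=22
  J3: C=34, w×C=9×34=306
  J4: C=50, w×C=2×50=100
  J5: C=68, w×C=2×68=136
Sum w×C = 596
Sum w = 22
Weighted avg = 596/22
= 27.09


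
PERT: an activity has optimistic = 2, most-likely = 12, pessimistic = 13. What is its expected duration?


te = (o + 4m + p) / 6
= (2 + 4×12 + 13) / 6
= (2 + 48 + 13) / 6
= 63 / 6
= 10.50


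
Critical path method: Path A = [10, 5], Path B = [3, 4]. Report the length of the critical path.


Path A: 10 + 5 = 15
Path B: 3 + 4 = 7
Critical path = longest = max(15, 7)
= 15 (Path A)


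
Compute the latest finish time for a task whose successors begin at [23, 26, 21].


LF = min of all successor start times
Successors start at: [23, 26, 21]
LF = min(23, 26, 21)
= 21


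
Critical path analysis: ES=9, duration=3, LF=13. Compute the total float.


EF = ES + duration = 9 + 3 = 12
LS = LF - duration = 13 - 3 = 10
Total Float = LF - EF = 13 - 12
(or LS - ES = 10 - 9)
= 1


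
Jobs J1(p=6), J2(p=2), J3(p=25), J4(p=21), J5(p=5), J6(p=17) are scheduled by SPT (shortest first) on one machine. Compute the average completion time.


SPT order: J2 → J5 → J1 → J6 → J4 → J3
Completion times:
  J2: C=2
  J5: C=7
  J1: C=13
  J6: C=30
  J4: C=51
  J3: C=76
Sum = 179, n = 6
Mean flow = 179/6
= 29.83


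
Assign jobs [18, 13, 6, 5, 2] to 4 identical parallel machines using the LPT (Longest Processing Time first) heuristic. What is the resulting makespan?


Jobs (LPT sorted): [18, 13, 6, 5, 2]
Machines: 4
  J=18 → Machine 1 (load: 0+18=18)
  J=13 → Machine 2 (load: 0+13=13)
  J=6 → Machine 3 (load: 0+6=6)
  J=5 → Machine 4 (load: 0+5=5)
  J=2 → Machine 4 (load: 5+2=7)
Machine loads: [18, 13, 6, 7]
Makespan = max = 18 time units


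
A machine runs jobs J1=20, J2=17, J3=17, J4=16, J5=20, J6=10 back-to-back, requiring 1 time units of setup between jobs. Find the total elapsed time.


Makespan = Σ processing + (n-1) × setup
= (20 + 17 + 17 + 16 + 20 + 10) + (6-1)×1
= 100 + 5
= 105 time units


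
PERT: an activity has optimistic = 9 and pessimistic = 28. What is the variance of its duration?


σ² = ((p - o) / 6)² = (p - o)² / 36
= (28 - 9)² / 36
= 19² / 36
= 361 / 36
= 10.0278


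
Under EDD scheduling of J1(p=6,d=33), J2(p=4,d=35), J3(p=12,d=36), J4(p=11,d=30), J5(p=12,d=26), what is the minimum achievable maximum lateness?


EDD order: J5 → J4 → J1 → J2 → J3
Completion and lateness:
  J5: C=12, d=26, L=12-26=-14
  J4: C=23, d=30, L=23-30=-7
  J1: C=29, d=33, L=29-33=-4
  J2: C=33, d=35, L=33-35=-2
  J3: C=45, d=36, L=45-36=9
Lmax = max(-14, -7, -4, -2, 9)
= 9


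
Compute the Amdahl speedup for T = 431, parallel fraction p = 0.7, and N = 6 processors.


Amdahl's law: T_p = T × ((1-p) + p/N)
= 431 × ((1-0.7) + 0.7/6)
= 431 × (0.30 + 0.1167)
= 431 × 0.4167
= 179.58
Speedup = 431/179.58
= 2.40×


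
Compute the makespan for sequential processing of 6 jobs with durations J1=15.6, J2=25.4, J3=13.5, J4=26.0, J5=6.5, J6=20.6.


Sequential makespan: sum all processing times
= 15.6 + 25.4 + 13.5 + 26.0 + 6.5 + 20.6
= 107.6 time units


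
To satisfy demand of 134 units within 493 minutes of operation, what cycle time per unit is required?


Cycle time = available time / demand
= 493 / 134
= 3.68 min/unit


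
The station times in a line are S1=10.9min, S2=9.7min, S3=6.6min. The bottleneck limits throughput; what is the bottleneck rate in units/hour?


Bottleneck = longest station time
Station times: [10.9, 9.7, 6.6]
Max = 10.9 min
Rate = 60 / 10.9
= 5.50 units/hour (bottleneck: 10.9min)


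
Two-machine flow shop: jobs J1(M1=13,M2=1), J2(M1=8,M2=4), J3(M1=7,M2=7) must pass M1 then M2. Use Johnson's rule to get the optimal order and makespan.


Johnson's rule:
Group 1 (M1≤M2, sort by M1): ['J3']
Group 2 (M1>M2, sort desc M2): ['J2', 'J1']
Sequence: J3 → J2 → J1
Makespan calculation:
  J3: M1 done=7, M2 done=14
  J2: M1 done=15, M2 done=19
  J1: M1 done=28, M2 done=29
= Sequence: J3 → J2 → J1, Makespan: 29


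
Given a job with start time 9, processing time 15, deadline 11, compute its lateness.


Completion = 9 + 15 = 24
Lateness = C - d = 24 - 11
= 13


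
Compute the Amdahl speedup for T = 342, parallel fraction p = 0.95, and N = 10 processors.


Amdahl's law: T_p = T × ((1-p) + p/N)
= 342 × ((1-0.95) + 0.95/10)
= 342 × (0.05 + 0.0950)
= 342 × 0.1450
= 49.59
Speedup = 342/49.59
= 6.90×


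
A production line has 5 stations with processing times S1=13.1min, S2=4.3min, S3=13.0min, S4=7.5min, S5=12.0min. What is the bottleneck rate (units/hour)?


Bottleneck = longest station time
Station times: [13.1, 4.3, 13.0, 7.5, 12.0]
Max = 13.1 min
Rate = 60 / 13.1
= 4.58 units/hour (bottleneck: 13.1min)


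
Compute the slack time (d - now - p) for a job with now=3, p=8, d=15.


Slack = due - current_time - processing
= 15 - 3 - 8
= 4


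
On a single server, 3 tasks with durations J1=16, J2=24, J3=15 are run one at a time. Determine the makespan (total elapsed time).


Sequential makespan: sum all processing times
= 16 + 24 + 15
= 55 time units


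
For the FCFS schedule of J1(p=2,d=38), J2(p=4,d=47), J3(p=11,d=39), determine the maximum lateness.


Lateness per job (L = C - d):
  J1: C=2, d=38, L=-36
  J2: C=6, d=47, L=-41
  J3: C=17, d=39, L=-22
Lmax = max(-36, -41, -22)
= -22


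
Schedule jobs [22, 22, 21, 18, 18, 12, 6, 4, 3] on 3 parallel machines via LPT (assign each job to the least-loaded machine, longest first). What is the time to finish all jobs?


Jobs (LPT sorted): [22, 22, 21, 18, 18, 12, 6, 4, 3]
Machines: 3
  J=22 → Machine 1 (load: 0+22=22)
  J=22 → Machine 2 (load: 0+22=22)
  J=21 → Machine 3 (load: 0+21=21)
  J=18 → Machine 3 (load: 21+18=39)
  J=18 → Machine 1 (load: 22+18=40)
  J=12 → Machine 2 (load: 22+12=34)
  J=6 → Machine 2 (load: 34+6=40)
  J=4 → Machine 3 (load: 39+4=43)
  J=3 → Machine 1 (load: 40+3=43)
Machine loads: [43, 40, 43]
Makespan = max = 43 time units


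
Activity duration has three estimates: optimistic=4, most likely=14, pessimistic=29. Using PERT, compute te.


te = (o + 4m + p) / 6
= (4 + 4×14 + 29) / 6
= (4 + 56 + 29) / 6
= 89 / 6
= 14.83


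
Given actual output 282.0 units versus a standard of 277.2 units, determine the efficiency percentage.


Efficiency = (actual / standard) × 100
= (282.0 / 277.2) × 100
= 101.7%


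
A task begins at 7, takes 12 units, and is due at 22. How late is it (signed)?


Completion = 7 + 12 = 19
Lateness = C - d = 19 - 22
= -3


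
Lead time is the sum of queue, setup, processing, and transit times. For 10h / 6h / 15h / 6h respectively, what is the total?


Lead time = queue + setup + processing + transit
= 10 + 6 + 15 + 6
= 37 hours


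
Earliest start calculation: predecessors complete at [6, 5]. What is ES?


ES = max of all predecessor completion times
Predecessors: [6, 5]
ES = max(6, 5)
= 6


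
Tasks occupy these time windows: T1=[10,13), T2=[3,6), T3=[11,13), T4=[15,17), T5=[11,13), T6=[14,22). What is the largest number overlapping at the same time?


Check each time point for overlaps:
  t=11: 3 tasks active (T1, T3, T5)
Max concurrent = 3


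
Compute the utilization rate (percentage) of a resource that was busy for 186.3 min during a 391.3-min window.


Utilization = busy / total × 100
= 186.3 / 391.3 × 100
= 47.6%


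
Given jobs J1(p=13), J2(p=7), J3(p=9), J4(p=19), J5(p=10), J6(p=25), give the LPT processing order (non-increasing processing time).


LPT: sort by longest processing time first
  J6: p=25
  J4: p=19
  J1: p=13
  J5: p=10
  J3: p=9
  J2: p=7
Order: J6 → J4 → J1 → J5 → J3 → J2


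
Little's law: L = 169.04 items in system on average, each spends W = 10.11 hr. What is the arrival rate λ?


Little's law: L = λW → λ = L / W
= 169.04 / 10.11
= 16.72 per hour


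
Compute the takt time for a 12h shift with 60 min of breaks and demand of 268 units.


Available = 12×60 - 60 = 660 min
Takt time = 660 / 268
= 2.46 min/unit


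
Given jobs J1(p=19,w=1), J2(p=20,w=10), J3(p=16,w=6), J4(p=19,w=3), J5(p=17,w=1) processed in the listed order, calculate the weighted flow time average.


Completion times:
  J1: C=19, w×C=1×19=19
  J2: C=39, w×C=10×39=390
  J3: C=55, w×C=6×55=330
  J4: C=74, w×C=3×74=222
  J5: C=91, w×C=1×91=91
Sum w×C = 1052
Sum w = 21
Weighted avg = 1052/21
= 50.10


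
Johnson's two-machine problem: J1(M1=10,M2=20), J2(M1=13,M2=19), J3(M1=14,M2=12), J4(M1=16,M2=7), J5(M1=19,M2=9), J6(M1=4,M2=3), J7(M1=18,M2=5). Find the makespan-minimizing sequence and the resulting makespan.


Johnson's rule:
Group 1 (M1≤M2, sort by M1): ['J1', 'J2']
Group 2 (M1>M2, sort desc M2): ['J3', 'J5', 'J4', 'J7', 'J6']
Sequence: J1 → J2 → J3 → J5 → J4 → J7 → J6
Makespan calculation:
  J1: M1 done=10, M2 done=30
  J2: M1 done=23, M2 done=49
  J3: M1 done=37, M2 done=61
  J5: M1 done=56, M2 done=70
  J4: M1 done=72, M2 done=79
  J7: M1 done=90, M2 done=95
  J6: M1 done=94, M2 done=98
= Sequence: J1 → J2 → J3 → J5 → J4 → J7 → J6, Makespan: 98


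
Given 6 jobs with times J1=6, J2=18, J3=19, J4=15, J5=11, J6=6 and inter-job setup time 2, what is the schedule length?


Makespan = Σ processing + (n-1) × setup
= (6 + 18 + 19 + 15 + 11 + 6) + (6-1)×2
= 75 + 10
= 85 time units


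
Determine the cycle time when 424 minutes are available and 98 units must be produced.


Cycle time = available time / demand
= 424 / 98
= 4.33 min/unit


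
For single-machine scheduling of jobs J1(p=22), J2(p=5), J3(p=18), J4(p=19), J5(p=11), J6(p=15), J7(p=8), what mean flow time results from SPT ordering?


SPT order: J2 → J7 → J5 → J6 → J3 → J4 → J1
Completion times:
  J2: C=5
  J7: C=13
  J5: C=24
  J6: C=39
  J3: C=57
  J4: C=76
  J1: C=98
Sum = 312, n = 7
Mean flow = 312/7
= 44.57


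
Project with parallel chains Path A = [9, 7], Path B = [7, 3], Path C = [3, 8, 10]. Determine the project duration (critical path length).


Path A: 9 + 7 = 16
Path B: 7 + 3 = 10
Path C: 3 + 8 + 10 = 21
Critical path = longest = max(16, 10, 21)
= 21 (Path C)


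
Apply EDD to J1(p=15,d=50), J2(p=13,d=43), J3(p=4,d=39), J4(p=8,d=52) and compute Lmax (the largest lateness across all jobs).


EDD order: J3 → J2 → J1 → J4
Completion and lateness:
  J3: C=4, d=39, L=4-39=-35
  J2: C=17, d=43, L=17-43=-26
  J1: C=32, d=50, L=32-50=-18
  J4: C=40, d=52, L=40-52=-12
Lmax = max(-35, -26, -18, -12)
= -12


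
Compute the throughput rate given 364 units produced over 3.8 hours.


Throughput = units / time
= 364 / 3.8
= 95.8 units/hour


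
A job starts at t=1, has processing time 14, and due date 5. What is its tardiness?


Completion = start + processing = 1 + 14 = 15
Tardiness = max(0, C - d) = max(0, 15 - 5)
= max(0, 10)
= 10


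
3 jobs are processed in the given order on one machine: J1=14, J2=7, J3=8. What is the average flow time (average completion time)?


Completion times:
  J1: completes at 14
  J2: completes at 21
  J3: completes at 29
Sum = 64
Average = 64/3
= 21.33


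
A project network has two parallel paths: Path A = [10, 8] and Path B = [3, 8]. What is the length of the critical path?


Path A: 10 + 8 = 18
Path B: 3 + 8 = 11
Critical path = longest = max(18, 11)
= 18 (Path A)


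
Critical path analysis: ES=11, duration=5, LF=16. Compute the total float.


EF = ES + duration = 11 + 5 = 16
LS = LF - duration = 16 - 5 = 11
Total Float = LF - EF = 16 - 16
(or LS - ES = 11 - 11)
= 0


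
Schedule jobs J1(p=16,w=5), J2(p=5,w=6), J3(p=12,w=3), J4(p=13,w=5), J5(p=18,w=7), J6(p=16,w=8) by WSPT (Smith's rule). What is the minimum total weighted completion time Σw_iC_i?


WSPT order (by p/w): J2 → J6 → J5 → J4 → J1 → J3
  J2: C=5, w·C=6×5=30
  J6: C=21, w·C=8×21=168
  J5: C=39, w·C=7×39=273
  J4: C=52, w·C=5×52=260
  J1: C=68, w·C=5×68=340
  J3: C=80, w·C=3×80=240
Σ w·C = 1311
= 1311


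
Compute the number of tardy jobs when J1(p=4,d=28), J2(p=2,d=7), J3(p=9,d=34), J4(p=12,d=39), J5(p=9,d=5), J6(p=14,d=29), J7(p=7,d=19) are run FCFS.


Completion vs due date:
  J1: C=4, d=28 → on time
  J2: C=6, d=7 → on time
  J3: C=15, d=34 → on time
  J4: C=27, d=39 → on time
  J5: C=36, d=5 → TARDY
  J6: C=50, d=29 → TARDY
  J7: C=57, d=19 → TARDY
Tardy jobs: J5, J6, J7
Count = 3


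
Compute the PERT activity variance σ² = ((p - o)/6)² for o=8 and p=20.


σ² = ((p - o) / 6)² = (p - o)² / 36
= (20 - 8)² / 36
= 12² / 36
= 144 / 36
= 4.0000


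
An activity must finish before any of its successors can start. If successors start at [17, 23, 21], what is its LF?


LF = min of all successor start times
Successors start at: [17, 23, 21]
LF = min(17, 23, 21)
= 17


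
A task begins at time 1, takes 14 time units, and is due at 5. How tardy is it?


Completion = start + processing = 1 + 14 = 15
Tardiness = max(0, C - d) = max(0, 15 - 5)
= max(0, 10)
= 10


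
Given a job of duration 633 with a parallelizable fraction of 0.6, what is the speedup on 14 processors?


Amdahl's law: T_p = T × ((1-p) + p/N)
= 633 × ((1-0.6) + 0.6/14)
= 633 × (0.40 + 0.0429)
= 633 × 0.4429
= 280.33
Speedup = 633/280.33
= 2.26×


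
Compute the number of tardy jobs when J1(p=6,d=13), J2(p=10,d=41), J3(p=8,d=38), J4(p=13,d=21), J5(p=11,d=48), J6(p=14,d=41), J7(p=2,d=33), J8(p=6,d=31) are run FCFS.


Completion vs due date:
  J1: C=6, d=13 → on time
  J2: C=16, d=41 → on time
  J3: C=24, d=38 → on time
  J4: C=37, d=21 → TARDY
  J5: C=48, d=48 → on time
  J6: C=62, d=41 → TARDY
  J7: C=64, d=33 → TARDY
  J8: C=70, d=31 → TARDY
Tardy jobs: J4, J6, J7, J8
Count = 4


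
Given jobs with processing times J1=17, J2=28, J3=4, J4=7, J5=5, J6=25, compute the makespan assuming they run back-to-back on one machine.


Sequential makespan: sum all processing times
= 17 + 28 + 4 + 7 + 5 + 25
= 86 time units


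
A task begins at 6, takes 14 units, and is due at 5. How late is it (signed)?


Completion = 6 + 14 = 20
Lateness = C - d = 20 - 5
= 15


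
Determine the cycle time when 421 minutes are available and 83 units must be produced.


Cycle time = available time / demand
= 421 / 83
= 5.07 min/unit


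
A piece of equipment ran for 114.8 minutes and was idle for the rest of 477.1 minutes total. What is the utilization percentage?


Utilization = busy / total × 100
= 114.8 / 477.1 × 100
= 24.1%


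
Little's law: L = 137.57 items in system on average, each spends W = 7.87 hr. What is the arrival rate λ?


Little's law: L = λW → λ = L / W
= 137.57 / 7.87
= 17.48 per hour


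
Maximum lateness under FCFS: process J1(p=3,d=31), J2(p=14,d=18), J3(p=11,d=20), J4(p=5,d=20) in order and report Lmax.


Lateness per job (L = C - d):
  J1: C=3, d=31, L=-28
  J2: C=17, d=18, L=-1
  J3: C=28, d=20, L=8
  J4: C=33, d=20, L=13
Lmax = max(-28, -1, 8, 13)
= 13


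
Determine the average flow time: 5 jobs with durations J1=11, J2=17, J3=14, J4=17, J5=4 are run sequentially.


Completion times:
  J1: completes at 11
  J2: completes at 28
  J3: completes at 42
  J4: completes at 59
  J5: completes at 63
Sum = 203
Average = 203/5
= 40.60


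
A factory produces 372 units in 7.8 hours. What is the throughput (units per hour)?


Throughput = units / time
= 372 / 7.8
= 47.7 units/hour


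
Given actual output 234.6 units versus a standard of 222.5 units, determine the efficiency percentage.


Efficiency = (actual / standard) × 100
= (234.6 / 222.5) × 100
= 105.4%


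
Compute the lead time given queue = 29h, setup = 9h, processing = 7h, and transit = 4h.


Lead time = queue + setup + processing + transit
= 29 + 9 + 7 + 4
= 49 hours


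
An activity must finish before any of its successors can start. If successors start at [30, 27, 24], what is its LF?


LF = min of all successor start times
Successors start at: [30, 27, 24]
LF = min(30, 27, 24)
= 24


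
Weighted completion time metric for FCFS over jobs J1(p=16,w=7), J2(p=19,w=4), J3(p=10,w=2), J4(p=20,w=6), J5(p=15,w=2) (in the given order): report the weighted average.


Completion times:
  J1: C=16, w×C=7×16=112
  J2: C=35, w×C=4×35=140
  J3: C=45, w×C=2×45=90
  J4: C=65, w×C=6×65=390
  J5: C=80, w×C=2×80=160
Sum w×C = 892
Sum w = 21
Weighted avg = 892/21
= 42.48


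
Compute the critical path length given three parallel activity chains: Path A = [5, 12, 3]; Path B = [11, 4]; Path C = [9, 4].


Path A: 5 + 12 + 3 = 20
Path B: 11 + 4 = 15
Path C: 9 + 4 = 13
Critical path = longest = max(20, 15, 13)
= 20 (Path A)


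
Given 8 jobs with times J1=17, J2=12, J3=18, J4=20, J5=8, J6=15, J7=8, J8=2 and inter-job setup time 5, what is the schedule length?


Makespan = Σ processing + (n-1) × setup
= (17 + 12 + 18 + 20 + 8 + 15 + 8 + 2) + (8-1)×5
= 100 + 35
= 135 time units


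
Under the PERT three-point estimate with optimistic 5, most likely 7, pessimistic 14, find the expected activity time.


te = (o + 4m + p) / 6
= (5 + 4×7 + 14) / 6
= (5 + 28 + 14) / 6
= 47 / 6
= 7.83


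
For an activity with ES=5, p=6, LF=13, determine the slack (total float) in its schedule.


EF = ES + duration = 5 + 6 = 11
LS = LF - duration = 13 - 6 = 7
Total Float = LF - EF = 13 - 11
(or LS - ES = 7 - 5)
= 2


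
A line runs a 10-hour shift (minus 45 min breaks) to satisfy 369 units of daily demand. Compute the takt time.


Available = 10×60 - 45 = 555 min
Takt time = 555 / 369
= 1.50 min/unit
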